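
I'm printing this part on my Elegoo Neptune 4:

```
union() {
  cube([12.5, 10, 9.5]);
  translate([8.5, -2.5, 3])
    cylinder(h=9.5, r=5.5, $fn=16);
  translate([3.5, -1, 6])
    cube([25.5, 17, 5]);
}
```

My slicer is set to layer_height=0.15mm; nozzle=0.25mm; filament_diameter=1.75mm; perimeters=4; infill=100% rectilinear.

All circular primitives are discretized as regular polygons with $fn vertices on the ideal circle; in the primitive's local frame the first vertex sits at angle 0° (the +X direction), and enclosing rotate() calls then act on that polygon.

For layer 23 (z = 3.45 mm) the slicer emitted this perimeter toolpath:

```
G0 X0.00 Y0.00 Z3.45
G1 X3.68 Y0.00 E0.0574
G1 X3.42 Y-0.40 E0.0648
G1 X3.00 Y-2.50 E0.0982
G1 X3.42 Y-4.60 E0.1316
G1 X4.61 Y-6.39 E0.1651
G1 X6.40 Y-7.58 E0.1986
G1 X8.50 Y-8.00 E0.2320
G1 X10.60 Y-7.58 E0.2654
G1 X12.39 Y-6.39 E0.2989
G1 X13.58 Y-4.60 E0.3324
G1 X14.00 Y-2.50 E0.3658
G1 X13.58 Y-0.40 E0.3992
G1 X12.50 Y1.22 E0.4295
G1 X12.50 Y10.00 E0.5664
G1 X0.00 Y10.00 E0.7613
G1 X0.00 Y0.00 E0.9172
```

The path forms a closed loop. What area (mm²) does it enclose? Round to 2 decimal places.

197.96 mm²

Apply the shoelace formula to the sequence of (X, Y) vertices; enclosed area = 197.96 mm².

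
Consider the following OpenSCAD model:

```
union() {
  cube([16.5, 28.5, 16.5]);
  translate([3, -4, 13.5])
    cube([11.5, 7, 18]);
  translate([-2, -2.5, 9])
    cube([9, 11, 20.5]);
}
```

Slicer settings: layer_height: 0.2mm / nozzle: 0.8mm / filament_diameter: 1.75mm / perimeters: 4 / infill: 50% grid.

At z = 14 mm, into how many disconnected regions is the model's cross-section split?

1

At z = 14 mm: the cube is present — its section is the full 16.5×28.5 rectangle; the 11.5×7 cube at (3, -4) contributes its full rectangle; the 9×11 cube at (-2, -2.5) contributes its full rectangle; Combining (union): the regions partially overlap (shared area 104.00 mm²), so overlapping operands fuse into one piece — 1 connected region. The result has 1 disconnected region.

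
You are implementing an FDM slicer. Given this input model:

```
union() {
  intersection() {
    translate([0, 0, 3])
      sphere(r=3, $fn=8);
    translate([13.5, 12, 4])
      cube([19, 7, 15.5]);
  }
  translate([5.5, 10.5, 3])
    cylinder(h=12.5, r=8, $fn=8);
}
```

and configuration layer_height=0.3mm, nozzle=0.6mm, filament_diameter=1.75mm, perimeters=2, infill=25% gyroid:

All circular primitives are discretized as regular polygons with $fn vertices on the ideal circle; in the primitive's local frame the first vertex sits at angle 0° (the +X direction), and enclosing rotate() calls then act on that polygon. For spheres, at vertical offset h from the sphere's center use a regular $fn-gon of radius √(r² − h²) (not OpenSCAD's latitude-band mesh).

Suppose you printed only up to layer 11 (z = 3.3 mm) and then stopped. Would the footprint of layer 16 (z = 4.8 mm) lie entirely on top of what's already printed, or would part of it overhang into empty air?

entirely on top

Compare the two slices. At z = 3.3: the r=3 sphere slices to a regular 8-gon of circumradius 2.985 (√(r²−h²) with h=0.3 from center) (area = (8/2)·2.985²·sin(360°/8) = 25.20 mm²); the cube at (13.5, 12) is not intersected at this z (z outside [4, 19.5]); After intersecting: at least one operand is absent at this height, so nothing remains; the r=8 cylinder at (5.5, 10.5) gives a regular 8-gon of circumradius 8 (constant along its height) (area = (8/2)·8.000²·sin(360°/8) = 181.02 mm²); Merging all regions: only the r=8 cylinder at (5.5, 10.5) is present, so the union is just that shape — area = 181.02 mm². At z = 4.8: the r=3 sphere contributes a regular 8-gon of circumradius √(3²−1.8²) = 2.400 (area = (8/2)·2.400²·sin(360°/8) = 16.29 mm²); the cube at (13.5, 12) (footprint 19×7) is included at this height (area 133.00 mm²); Taking the intersection: the 19×7 cube at (13.5, 12) does not overlap the r=3 sphere (empty) — nothing remains; the r=8 cylinder at (5.5, 10.5) gives a regular 8-gon of circumradius 8 (constant along its height) (area = (8/2)·8.000²·sin(360°/8) = 181.02 mm²); Taking the union: only the r=8 cylinder at (5.5, 10.5) is present, so the union is just that shape — area = 181.02 mm². Checking containment: the cross-section at z = 4.8 is a subset of the cross-section at z = 3.3.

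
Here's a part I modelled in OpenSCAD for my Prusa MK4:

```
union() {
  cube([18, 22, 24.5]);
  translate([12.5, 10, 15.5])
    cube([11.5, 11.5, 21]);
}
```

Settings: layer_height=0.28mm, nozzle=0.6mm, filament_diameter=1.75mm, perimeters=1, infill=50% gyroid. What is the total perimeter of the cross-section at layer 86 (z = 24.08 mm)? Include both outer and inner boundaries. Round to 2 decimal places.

92.00 mm

At z = 24.08 mm: the 18×22 cube contributes its full rectangle (perimeter 80.00 mm); the cube at (12.5, 10) is present — its section is the full 11.5×11.5 rectangle (perimeter 46.00 mm); Merging all regions: the regions partially overlap (shared area 63.25 mm²), so the edge portions inside another operand are dropped and the merged outline is re-measured after clipping — boundary = 92.00 mm. Overall, the cross-section is a single solid region. Total boundary length (outer) = 92.00 mm.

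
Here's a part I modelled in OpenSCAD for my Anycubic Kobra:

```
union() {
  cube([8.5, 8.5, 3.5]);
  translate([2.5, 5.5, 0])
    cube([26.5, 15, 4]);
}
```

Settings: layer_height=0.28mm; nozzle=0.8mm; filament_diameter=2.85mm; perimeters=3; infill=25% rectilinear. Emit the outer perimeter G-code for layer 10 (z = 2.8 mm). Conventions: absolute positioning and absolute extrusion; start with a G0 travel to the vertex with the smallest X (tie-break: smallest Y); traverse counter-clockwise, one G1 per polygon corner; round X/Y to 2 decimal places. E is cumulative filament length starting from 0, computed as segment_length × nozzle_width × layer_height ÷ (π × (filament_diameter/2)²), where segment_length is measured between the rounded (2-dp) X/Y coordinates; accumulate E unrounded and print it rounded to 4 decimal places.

At z = 2.8 mm: the 8.5×8.5 cube contributes its full rectangle; the 26.5×15 cube at (2.5, 5.5) contributes its full rectangle; Taking the union: the regions partially overlap (shared area 18.00 mm²), so overlapping operands fuse into one piece — 1 connected region. The outline is a single polygon with 8 vertices. Extrusion per mm of travel: 0.8 × 0.28 / (π × 1.425²) = 0.035113. Accumulating E over each segment gives final E = 3.4762.

G0 X0.00 Y0.00 Z2.80
G1 X8.50 Y0.00 E0.2985
G1 X8.50 Y5.50 E0.4916
G1 X29.00 Y5.50 E1.2114
G1 X29.00 Y20.50 E1.7381
G1 X2.50 Y20.50 E2.6686
G1 X2.50 Y8.50 E3.0899
G1 X0.00 Y8.50 E3.1777
G1 X0.00 Y0.00 E3.4762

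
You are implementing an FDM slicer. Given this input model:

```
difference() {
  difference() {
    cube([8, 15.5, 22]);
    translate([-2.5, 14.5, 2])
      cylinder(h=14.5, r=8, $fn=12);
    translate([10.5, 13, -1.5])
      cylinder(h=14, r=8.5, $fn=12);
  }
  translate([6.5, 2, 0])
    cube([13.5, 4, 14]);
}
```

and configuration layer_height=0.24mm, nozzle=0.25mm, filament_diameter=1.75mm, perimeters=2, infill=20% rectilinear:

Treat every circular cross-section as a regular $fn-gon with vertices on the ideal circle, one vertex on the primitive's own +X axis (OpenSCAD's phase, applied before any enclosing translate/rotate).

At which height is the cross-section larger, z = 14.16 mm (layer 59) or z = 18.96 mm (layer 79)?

layer 79 (z = 18.96 mm)

Layer 59 (z = 14.16): the cube (footprint 8×15.5) is included at this height (area 124.00 mm²); the cylinder at (-2.5, 14.5): section is a regular 12-gon, circumradius r=8 (area = (12/2)·8.000²·sin(360°/12) = 192.00 mm²); the cylinder at (10.5, 13) does not reach this height (z outside [-1.5, 12.5]); Subtracting the remaining from the first: starting from the 8×15.5 cube (124.00 mm²), the r=8 cylinder at (-2.5, 14.5) partially overlaps it — only the 34.20 mm² overlap (of its 192.00 mm²) is removed, clipping the outline — area = 89.80 mm²; the cube at (6.5, 2) is not intersected at this z (z outside [0, 14]); Taking the first minus the rest: none of the subtracted shapes is present at this height, so the result so far is unchanged — area = 89.80 mm². So its area = 89.80 mm². Layer 79 (z = 18.96): the cube is present — its section is the full 8×15.5 rectangle (area 124.00 mm²); the cylinder at (-2.5, 14.5) is absent (z outside [2, 16.5]); the cylinder at (10.5, 13) is not intersected at this z (z outside [-1.5, 12.5]); After the difference (first − rest): none of the subtracted shapes is present at this height, so the 8×15.5 cube is unchanged — area = 124.00 mm²; the cube at (6.5, 2) is absent (z outside [0, 14]); Taking the first minus the rest: none of the subtracted shapes is present at this height, so that combined region is unchanged — area = 124.00 mm². So its area = 124.00 mm². Layer 79 is larger (124.00 vs 89.80 mm²).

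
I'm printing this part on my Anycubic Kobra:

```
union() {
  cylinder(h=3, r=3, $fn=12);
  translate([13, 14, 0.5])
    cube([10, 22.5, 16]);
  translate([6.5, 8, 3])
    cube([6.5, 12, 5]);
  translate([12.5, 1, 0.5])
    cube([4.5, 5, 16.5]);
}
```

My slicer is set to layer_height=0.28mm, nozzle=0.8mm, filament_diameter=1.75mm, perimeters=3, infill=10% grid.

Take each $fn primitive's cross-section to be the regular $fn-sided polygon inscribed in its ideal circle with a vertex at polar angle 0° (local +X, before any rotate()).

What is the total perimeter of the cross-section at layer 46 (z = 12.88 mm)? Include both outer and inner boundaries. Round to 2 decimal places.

84.00 mm

At z = 12.88 mm: the cylinder is absent (z outside [0, 3]); the cube at (13, 14) (footprint 10×22.5) is included at this height (perimeter 65.00 mm); the cube at (6.5, 8) is absent (z outside [3, 8]); the cube at (12.5, 1) (footprint 4.5×5) is included at this height (perimeter 19.00 mm); Merging all regions: the 2 present regions are separate (no shared area or edge), so areas and boundary lengths simply add and each stays a separate island — boundary = 84.00 mm. Overall, the cross-section has 2 separate islands. Total boundary length (outer) = 84.00 mm.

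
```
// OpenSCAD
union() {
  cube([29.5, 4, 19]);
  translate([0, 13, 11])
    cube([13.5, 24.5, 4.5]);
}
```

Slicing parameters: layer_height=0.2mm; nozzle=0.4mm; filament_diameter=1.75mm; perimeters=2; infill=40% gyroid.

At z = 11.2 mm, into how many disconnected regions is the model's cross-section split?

2

At z = 11.2 mm: the cube (footprint 29.5×4) is included at this height; the cube at (0, 13) (footprint 13.5×24.5) is included at this height; Merging all regions: the 2 present regions are separate (no shared area or edge), so areas and boundary lengths simply add and each stays a separate island — 2 connected regions. The result has 2 disconnected regions.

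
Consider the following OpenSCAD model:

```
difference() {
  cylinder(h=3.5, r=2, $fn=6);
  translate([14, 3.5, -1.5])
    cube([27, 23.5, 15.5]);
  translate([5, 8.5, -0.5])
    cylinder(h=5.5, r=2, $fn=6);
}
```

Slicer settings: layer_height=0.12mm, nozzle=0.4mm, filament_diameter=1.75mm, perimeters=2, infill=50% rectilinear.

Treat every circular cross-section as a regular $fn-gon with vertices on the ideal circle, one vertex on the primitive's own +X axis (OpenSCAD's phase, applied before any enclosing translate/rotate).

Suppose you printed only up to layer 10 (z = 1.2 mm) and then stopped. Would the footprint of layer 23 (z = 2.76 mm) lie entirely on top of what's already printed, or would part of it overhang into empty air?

entirely on top

Compare the two slices. At z = 1.2: the r=2 cylinder gives a regular 6-gon of circumradius 2 (constant along its height) (area = (6/2)·2.000²·sin(360°/6) = 10.39 mm²); the cube at (14, 3.5) (footprint 27×23.5) is included at this height (area 634.50 mm²); the r=2 cylinder at (5, 8.5) contributes a regular 6-gon of circumradius 2 (area = (6/2)·2.000²·sin(360°/6) = 10.39 mm²); Subtracting the remaining from the first: starting from the r=2 cylinder (10.39 mm²), the 27×23.5 cube at (14, 3.5) misses the remaining region (no effect); the r=2 cylinder at (5, 8.5) misses the remaining region (no effect) — area = 10.39 mm². At z = 2.76: the r=2 cylinder contributes a regular 6-gon of circumradius 2 (area = (6/2)·2.000²·sin(360°/6) = 10.39 mm²); the 27×23.5 cube at (14, 3.5) contributes its full rectangle (area 634.50 mm²); the r=2 cylinder at (5, 8.5) gives a regular 6-gon of circumradius 2 (constant along its height) (area = (6/2)·2.000²·sin(360°/6) = 10.39 mm²); Subtracting the remaining from the first: starting from the r=2 cylinder (10.39 mm²), the 27×23.5 cube at (14, 3.5) misses the remaining region (no effect); the r=2 cylinder at (5, 8.5) misses the remaining region (no effect) — area = 10.39 mm². Checking containment: the cross-section at z = 2.76 is a subset of the cross-section at z = 1.2.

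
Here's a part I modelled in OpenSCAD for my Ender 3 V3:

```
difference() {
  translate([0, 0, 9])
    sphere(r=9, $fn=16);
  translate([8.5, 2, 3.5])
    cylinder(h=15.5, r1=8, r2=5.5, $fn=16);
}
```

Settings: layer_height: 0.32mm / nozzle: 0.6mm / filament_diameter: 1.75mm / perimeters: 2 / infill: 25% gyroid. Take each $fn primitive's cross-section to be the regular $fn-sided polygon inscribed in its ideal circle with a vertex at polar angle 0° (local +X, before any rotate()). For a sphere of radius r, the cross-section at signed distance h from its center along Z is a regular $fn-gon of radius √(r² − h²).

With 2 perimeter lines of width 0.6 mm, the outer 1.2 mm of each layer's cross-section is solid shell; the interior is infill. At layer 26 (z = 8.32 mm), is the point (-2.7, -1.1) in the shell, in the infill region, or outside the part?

infill

At z = 8.32 mm: the sphere: section is a regular 16-gon, circumradius = √(r²−h²) = √(9²−0.68²) = 8.974; the cone at (8.5, 2): at t=0.311 of its height the radius interpolates to r₁+(r₂−r₁)t = 7.223, giving a regular 16-gon of that circumradius; After the difference (first − rest): starting from the r=9 sphere, the cone at (8.5, 2) partially overlaps it — only the 67.61 mm² overlap (of its 159.70 mm²) is removed, clipping the outline — 1 connected region. Overall, the cross-section is a single solid region. The nearest boundary edge runs (1.28, 2.00)→(1.83, -0.76); distance from the point to it = 4.51 mm. The point is inside the cross-section and 4.51 mm from the nearest boundary — more than the 1.2 mm shell width (2 × 0.6), so it's in the infill interior.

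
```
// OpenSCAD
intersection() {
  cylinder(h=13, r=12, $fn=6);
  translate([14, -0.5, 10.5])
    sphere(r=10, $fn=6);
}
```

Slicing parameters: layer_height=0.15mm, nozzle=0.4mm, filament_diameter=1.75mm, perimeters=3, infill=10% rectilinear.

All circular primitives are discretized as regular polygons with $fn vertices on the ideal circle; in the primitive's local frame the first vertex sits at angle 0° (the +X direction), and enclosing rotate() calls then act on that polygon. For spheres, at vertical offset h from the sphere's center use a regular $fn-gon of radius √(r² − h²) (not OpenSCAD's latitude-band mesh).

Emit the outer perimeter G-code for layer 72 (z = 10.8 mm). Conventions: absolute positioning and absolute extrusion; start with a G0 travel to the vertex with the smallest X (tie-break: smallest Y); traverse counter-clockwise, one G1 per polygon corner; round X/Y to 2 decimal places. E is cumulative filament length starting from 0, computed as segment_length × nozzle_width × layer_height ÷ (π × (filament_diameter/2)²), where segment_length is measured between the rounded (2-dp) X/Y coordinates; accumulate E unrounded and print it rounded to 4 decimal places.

At z = 10.8 mm: the r=12 cylinder contributes a regular 6-gon of circumradius 12; the r=10 sphere at (14, -0.5) contributes a regular 6-gon of circumradius √(10²−0.3²) = 9.995; Keeping only the common overlap: the r=10 sphere at (14, -0.5) partially overlaps the r=12 cylinder; clipping to the common part keeps 55.29 mm² — 1 connected region. The outline is a single polygon with 4 vertices. Extrusion per mm of travel: 0.4 × 0.15 / (π × 0.875²) = 0.024945. Accumulating E over each segment gives final E = 0.7975.

G0 X4.00 Y-0.50 Z10.80
G1 X7.86 Y-7.17 E0.1922
G1 X12.00 Y0.00 E0.3988
G1 X8.15 Y6.67 E0.5909
G1 X4.00 Y-0.50 E0.7975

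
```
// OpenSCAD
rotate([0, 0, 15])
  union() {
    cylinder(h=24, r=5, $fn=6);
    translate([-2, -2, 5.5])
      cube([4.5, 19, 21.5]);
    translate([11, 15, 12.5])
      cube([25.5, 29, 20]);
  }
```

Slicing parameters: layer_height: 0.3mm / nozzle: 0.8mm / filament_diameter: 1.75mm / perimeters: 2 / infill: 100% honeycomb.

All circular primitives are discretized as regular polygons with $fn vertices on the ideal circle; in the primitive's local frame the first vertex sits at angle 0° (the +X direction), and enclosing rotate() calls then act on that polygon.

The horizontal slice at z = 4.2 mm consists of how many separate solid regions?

At z = 4.2 mm: the cylinder: section is a regular 6-gon, circumradius r=5; the cube at (-2, -2) does not reach this height (z outside [5.5, 27]); the cube at (11, 15) does not reach this height (z outside [12.5, 32.5]); Merging all regions: only the r=5 cylinder is present, so the union is just that shape — 1 connected region; (rotated 15° about Z; rotation is an isometry so areas/perimeters/island counts are preserved). The result has 1 disconnected region.

1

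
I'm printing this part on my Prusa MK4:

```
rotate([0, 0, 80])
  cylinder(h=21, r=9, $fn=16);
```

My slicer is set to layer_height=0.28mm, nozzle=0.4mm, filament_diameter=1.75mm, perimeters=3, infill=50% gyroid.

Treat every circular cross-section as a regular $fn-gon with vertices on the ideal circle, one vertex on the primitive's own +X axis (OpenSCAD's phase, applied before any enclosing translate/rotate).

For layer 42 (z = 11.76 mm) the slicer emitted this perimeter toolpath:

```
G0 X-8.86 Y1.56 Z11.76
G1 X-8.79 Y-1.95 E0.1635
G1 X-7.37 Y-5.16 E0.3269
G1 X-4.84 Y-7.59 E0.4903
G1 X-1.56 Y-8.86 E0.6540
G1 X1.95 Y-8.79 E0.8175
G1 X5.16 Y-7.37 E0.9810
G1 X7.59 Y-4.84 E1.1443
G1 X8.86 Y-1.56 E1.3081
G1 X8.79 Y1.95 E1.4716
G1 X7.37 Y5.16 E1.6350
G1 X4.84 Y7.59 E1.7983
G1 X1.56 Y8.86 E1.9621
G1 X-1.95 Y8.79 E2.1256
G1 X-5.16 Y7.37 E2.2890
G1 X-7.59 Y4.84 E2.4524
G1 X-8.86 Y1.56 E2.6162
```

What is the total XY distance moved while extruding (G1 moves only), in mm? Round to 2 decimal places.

56.18 mm

Sum the Euclidean lengths of each G1 segment: total = 56.18 mm.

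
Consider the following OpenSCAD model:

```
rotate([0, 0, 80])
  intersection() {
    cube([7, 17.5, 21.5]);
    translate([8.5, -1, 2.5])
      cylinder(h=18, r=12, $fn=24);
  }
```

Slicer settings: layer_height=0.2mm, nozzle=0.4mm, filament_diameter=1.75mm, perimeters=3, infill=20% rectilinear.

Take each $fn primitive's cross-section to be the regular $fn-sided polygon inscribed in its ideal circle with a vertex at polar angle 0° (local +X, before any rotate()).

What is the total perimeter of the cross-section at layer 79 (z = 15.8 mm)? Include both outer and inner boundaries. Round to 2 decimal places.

At z = 15.8 mm: the 7×17.5 cube contributes its full rectangle (perimeter 49.00 mm); the r=12 cylinder at (8.5, -1) gives a regular 24-gon of circumradius 12 (constant along its height) (perimeter = 2·24·12.000·sin(180°/24) = 75.18 mm); Taking the intersection: the r=12 cylinder at (8.5, -1) partially overlaps the 7×17.5 cube; clipping to the common part keeps 67.18 mm² — boundary = 33.18 mm; (rotated 80° about Z; rotation is an isometry so areas/perimeters/island counts are preserved). Overall, the cross-section is a single solid region. Total boundary length (outer) = 33.18 mm.

33.18 mm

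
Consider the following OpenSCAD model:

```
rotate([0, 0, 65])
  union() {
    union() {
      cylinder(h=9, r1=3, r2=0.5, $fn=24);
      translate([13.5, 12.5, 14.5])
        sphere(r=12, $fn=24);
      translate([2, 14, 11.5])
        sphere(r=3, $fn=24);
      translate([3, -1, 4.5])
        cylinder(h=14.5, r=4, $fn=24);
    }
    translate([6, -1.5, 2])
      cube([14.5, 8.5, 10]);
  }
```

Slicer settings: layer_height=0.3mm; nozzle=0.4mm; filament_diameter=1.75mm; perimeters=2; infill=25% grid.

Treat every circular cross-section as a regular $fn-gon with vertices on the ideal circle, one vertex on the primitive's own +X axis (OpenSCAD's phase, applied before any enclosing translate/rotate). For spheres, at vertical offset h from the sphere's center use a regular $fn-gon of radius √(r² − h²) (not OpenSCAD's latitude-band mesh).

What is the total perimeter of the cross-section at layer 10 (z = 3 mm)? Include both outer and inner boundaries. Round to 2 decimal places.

81.05 mm

At z = 3 mm: the cone (r1=3→r2=0.5) has section circumradius 2.167 here — a regular 24-gon (perimeter = 2·24·2.167·sin(180°/24) = 13.57 mm); the r=12 sphere at (13.5, 12.5) slices to a regular 24-gon of circumradius 3.428 (√(r²−h²) with h=11.5 from center) (perimeter = 2·24·3.428·sin(180°/24) = 21.48 mm); the sphere at (2, 14) is not intersected at this z (|z−center|=8.500 > r=3); the cylinder at (3, -1) is not intersected at this z (z outside [4.5, 19]); Merging all regions: the 2 present regions are separate (no shared area or edge), so areas and boundary lengths simply add and each stays a separate island — boundary = 35.05 mm; the cube at (6, -1.5) (footprint 14.5×8.5) is included at this height (perimeter 46.00 mm); Taking the union: the 2 present regions are separate (no shared area or edge), so areas and boundary lengths simply add and each stays a separate island — boundary = 81.05 mm; (whole slice rotated 65° about Z — lengths, areas and connectivity unchanged). Overall, the cross-section has 3 separate islands. Total boundary length (outer) = 81.05 mm.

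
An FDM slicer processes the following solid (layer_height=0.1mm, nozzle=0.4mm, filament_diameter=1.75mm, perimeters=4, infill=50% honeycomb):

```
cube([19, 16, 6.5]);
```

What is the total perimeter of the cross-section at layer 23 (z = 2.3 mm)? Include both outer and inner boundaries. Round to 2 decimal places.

70.00 mm

At z = 2.3 mm: the cube (footprint 19×16) is included at this height (perimeter 70.00 mm). Overall, the cross-section is a single solid region. Total boundary length (outer) = 70.00 mm.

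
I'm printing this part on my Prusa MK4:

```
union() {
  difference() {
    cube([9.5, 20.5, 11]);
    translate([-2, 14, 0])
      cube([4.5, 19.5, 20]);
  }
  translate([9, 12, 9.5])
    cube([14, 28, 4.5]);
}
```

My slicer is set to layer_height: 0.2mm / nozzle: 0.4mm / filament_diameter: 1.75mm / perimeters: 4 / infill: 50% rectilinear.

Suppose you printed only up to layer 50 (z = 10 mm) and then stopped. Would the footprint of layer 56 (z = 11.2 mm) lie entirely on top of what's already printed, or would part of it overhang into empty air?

Compare the two slices. At z = 10: the 9.5×20.5 cube contributes its full rectangle (area 194.75 mm²); the cube at (-2, 14) (footprint 4.5×19.5) is included at this height (area 87.75 mm²); After the difference (first − rest): starting from the 9.5×20.5 cube (194.75 mm²), the 4.5×19.5 cube at (-2, 14) partially overlaps it — only the 16.25 mm² overlap (of its 87.75 mm²) is removed, clipping the outline — area = 178.50 mm²; the cube at (9, 12) (footprint 14×28) is included at this height (area 392.00 mm²); Taking the union: the regions partially overlap — summed areas 570.50 mm² minus the doubly-counted overlap 4.25 mm² gives 566.25 mm² — area = 566.25 mm². At z = 11.2: the cube does not reach this height (z outside [0, 11]); the cube at (-2, 14) is present — its section is the full 4.5×19.5 rectangle (area 87.75 mm²); After the difference (first − rest): the first operand is absent here, so nothing remains; the cube at (9, 12) is present — its section is the full 14×28 rectangle (area 392.00 mm²); Combining (union): only the 14×28 cube at (9, 12) is present, so the union is just that shape — area = 392.00 mm². Checking containment: the cross-section at z = 11.2 is a subset of the cross-section at z = 10.

entirely on top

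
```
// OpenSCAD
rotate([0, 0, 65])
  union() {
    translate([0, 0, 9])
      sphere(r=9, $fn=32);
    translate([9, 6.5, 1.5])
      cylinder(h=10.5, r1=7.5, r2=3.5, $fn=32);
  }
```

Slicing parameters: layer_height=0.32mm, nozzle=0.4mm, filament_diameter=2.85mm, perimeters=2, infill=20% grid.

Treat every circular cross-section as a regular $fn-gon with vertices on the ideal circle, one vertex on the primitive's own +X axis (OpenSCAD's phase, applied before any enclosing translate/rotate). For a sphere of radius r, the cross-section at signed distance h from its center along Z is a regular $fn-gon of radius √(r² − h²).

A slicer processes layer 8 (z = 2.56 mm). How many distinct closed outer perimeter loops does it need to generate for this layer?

1

At z = 2.56 mm: the sphere: section is a regular 32-gon, circumradius = √(r²−h²) = √(9²−6.44²) = 6.287; the cone at (9, 6.5) (r1=7.5→r2=3.5) has section circumradius 7.096 here — a regular 32-gon; Combining (union): the regions partially overlap (shared area 11.21 mm²), so overlapping operands fuse into one piece — 1 connected region; (whole slice rotated 65° about Z — lengths, areas and connectivity unchanged). The result has 1 disconnected region.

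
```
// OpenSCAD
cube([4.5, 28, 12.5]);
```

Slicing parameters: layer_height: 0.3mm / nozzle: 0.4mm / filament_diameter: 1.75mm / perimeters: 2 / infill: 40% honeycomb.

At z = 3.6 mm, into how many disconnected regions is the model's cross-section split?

1

At z = 3.6 mm: the cube (footprint 4.5×28) is included at this height. The result has 1 disconnected region.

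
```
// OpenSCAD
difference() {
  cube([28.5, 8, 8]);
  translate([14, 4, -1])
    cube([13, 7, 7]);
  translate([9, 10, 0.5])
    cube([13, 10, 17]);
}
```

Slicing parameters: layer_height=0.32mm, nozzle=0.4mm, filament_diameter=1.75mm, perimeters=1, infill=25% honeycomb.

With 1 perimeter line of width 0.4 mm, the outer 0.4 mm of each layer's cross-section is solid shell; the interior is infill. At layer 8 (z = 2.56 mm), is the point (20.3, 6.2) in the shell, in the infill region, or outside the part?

At z = 2.56 mm: the 28.5×8 cube contributes its full rectangle; the 13×7 cube at (14, 4) contributes its full rectangle; the cube at (9, 10) (footprint 13×10) is included at this height; After the difference (first − rest): starting from the 28.5×8 cube, the 13×7 cube at (14, 4) partially overlaps it — only the 52.00 mm² overlap (of its 91.00 mm²) is removed, clipping the outline; the 13×10 cube at (9, 10) misses the remaining region (no effect) — 1 connected region. Overall, the cross-section is a single solid region. The nearest boundary edge runs (14.00, 4.00)→(27.00, 4.00); distance from the point to it = 2.20 mm. The point is not inside any of the regions above, so it lies outside the cross-section (2.20 mm from the nearest boundary).

outside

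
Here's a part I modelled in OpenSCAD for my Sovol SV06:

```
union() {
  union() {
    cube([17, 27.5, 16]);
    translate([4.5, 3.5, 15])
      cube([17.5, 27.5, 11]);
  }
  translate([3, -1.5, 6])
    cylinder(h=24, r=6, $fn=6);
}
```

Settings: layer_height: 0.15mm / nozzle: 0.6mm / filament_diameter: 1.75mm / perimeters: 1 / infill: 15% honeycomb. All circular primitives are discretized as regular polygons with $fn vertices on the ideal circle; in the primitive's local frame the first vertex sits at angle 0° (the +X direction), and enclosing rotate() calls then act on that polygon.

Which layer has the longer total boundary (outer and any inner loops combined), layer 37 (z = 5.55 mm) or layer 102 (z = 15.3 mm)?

layer 102 (z = 15.3 mm)

Layer 37 (z = 5.55): the cube is present — its section is the full 17×27.5 rectangle (perimeter 89.00 mm); the cube at (4.5, 3.5) is absent (z outside [15, 26]); Combining (union): only the 17×27.5 cube is present, so the union is just that shape — boundary = 89.00 mm; the cylinder at (3, -1.5) is absent (z outside [6, 30]); Combining (union): only the result so far is present, so the union is just that shape — boundary = 89.00 mm. So its perimeter = 89.00 mm. Layer 102 (z = 15.3): the cube (footprint 17×27.5) is included at this height (perimeter 89.00 mm); the cube at (4.5, 3.5) (footprint 17.5×27.5) is included at this height (perimeter 90.00 mm); Combining (union): the regions partially overlap (shared area 300.00 mm²), so the edge portions inside another operand are dropped and the merged outline is re-measured after clipping — boundary = 106.00 mm; the r=6 cylinder at (3, -1.5) gives a regular 6-gon of circumradius 6 (constant along its height) (perimeter = 2·6·6.000·sin(180°/6) = 36.00 mm); Taking the union: the regions partially overlap (shared area 26.12 mm²), so the edge portions inside another operand are dropped and the merged outline is re-measured after clipping — boundary = 119.90 mm. So its perimeter = 119.90 mm. Layer 102 is larger (119.90 vs 89.00 mm).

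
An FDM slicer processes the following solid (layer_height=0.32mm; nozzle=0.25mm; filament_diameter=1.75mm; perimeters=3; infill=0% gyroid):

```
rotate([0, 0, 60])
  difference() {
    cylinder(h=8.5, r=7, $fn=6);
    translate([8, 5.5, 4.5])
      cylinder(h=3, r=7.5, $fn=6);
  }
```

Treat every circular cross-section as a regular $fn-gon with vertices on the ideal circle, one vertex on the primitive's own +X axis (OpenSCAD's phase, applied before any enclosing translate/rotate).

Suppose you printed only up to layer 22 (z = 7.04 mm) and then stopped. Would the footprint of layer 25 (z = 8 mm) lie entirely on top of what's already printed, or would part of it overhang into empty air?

part overhangs

Compare the two slices. At z = 7.04: the cylinder: section is a regular 6-gon, circumradius r=7 (area = (6/2)·7.000²·sin(360°/6) = 127.31 mm²); the cylinder at (8, 5.5): section is a regular 6-gon, circumradius r=7.5 (area = (6/2)·7.500²·sin(360°/6) = 146.14 mm²); Subtracting the remaining from the first: starting from the r=7 cylinder (127.31 mm²), the r=7.5 cylinder at (8, 5.5) partially overlaps it — only the 22.71 mm² overlap (of its 146.14 mm²) is removed, clipping the outline — area = 104.60 mm²; (rotated 60° about Z; rotation is an isometry so areas/perimeters/island counts are preserved). At z = 8: the r=7 cylinder gives a regular 6-gon of circumradius 7 (constant along its height) (area = (6/2)·7.000²·sin(360°/6) = 127.31 mm²); the cylinder at (8, 5.5) does not reach this height (z outside [4.5, 7.5]); Subtracting the remaining from the first: none of the subtracted shapes is present at this height, so the r=7 cylinder is unchanged — area = 127.31 mm²; (whole slice rotated 60° about Z — lengths, areas and connectivity unchanged). Checking containment: at z = 8 the cross-section extends beyond the z = 7.04 cross-section by about 22.71 mm².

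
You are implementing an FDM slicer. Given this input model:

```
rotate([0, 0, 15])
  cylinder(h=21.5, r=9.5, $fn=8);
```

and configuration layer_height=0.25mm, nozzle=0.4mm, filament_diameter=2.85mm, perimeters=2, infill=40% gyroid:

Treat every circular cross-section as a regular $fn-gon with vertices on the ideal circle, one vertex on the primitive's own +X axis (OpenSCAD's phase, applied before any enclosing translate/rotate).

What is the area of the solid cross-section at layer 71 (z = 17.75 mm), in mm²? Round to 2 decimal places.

At z = 17.75 mm: the cylinder: section is a regular 8-gon, circumradius r=9.5 (area = (8/2)·9.500²·sin(360°/8) = 255.27 mm²); (rotated 15° about Z; rotation is an isometry so areas/perimeters/island counts are preserved). Overall, the cross-section is a single solid region. Net area = 255.27 mm².

255.27 mm²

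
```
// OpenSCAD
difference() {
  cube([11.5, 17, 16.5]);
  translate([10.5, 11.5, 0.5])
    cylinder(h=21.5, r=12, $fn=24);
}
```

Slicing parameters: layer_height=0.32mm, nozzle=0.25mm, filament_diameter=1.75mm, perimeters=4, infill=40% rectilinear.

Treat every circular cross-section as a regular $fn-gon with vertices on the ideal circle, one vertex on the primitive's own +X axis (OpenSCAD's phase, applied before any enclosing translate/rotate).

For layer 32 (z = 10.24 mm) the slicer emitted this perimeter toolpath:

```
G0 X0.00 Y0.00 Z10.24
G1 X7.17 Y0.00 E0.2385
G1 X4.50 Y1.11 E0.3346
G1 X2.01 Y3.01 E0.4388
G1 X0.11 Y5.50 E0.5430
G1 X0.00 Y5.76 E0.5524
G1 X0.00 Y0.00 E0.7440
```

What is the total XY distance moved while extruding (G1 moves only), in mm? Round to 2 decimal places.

Sum the Euclidean lengths of each G1 segment: total = 22.37 mm.

22.37 mm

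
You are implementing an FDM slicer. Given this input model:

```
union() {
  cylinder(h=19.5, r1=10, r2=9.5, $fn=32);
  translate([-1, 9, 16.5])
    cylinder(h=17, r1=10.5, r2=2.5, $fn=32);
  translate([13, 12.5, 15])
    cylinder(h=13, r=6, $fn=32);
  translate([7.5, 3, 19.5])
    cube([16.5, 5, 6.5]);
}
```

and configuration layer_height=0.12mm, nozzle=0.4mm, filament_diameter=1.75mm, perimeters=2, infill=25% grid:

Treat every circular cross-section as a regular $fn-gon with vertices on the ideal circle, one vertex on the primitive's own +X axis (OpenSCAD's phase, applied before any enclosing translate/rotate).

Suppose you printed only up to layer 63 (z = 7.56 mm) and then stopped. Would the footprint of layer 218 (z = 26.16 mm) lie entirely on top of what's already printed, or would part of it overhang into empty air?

part overhangs

Compare the two slices. At z = 7.56: the cone (r1=10→r2=9.5) has section circumradius 9.806 here — a regular 32-gon (area = (32/2)·9.806²·sin(360°/32) = 300.16 mm²); the cone at (-1, 9) is not intersected at this z (z outside [16.5, 33.5]); the cylinder at (13, 12.5) does not reach this height (z outside [15, 28]); the cube at (7.5, 3) does not reach this height (z outside [19.5, 26]); Taking the union: only the cone is present, so the union is just that shape — area = 300.16 mm². At z = 26.16: the cone is absent (z outside [0, 19.5]); the cone at (-1, 9) contributes a regular 32-gon of circumradius 5.954 (interpolated between r1=10.5 and r2=2.5 at t=0.568) (area = (32/2)·5.954²·sin(360°/32) = 110.66 mm²); the cylinder at (13, 12.5): section is a regular 32-gon, circumradius r=6 (area = (32/2)·6.000²·sin(360°/32) = 112.37 mm²); the cube at (7.5, 3) is not intersected at this z (z outside [19.5, 26]); Merging all regions: the 2 present regions are separate (no shared area or edge), so areas and boundary lengths simply add and each stays a separate island — area = 223.03 mm². Checking containment: at z = 26.16 the cross-section extends beyond the z = 7.56 cross-section by about 166.65 mm².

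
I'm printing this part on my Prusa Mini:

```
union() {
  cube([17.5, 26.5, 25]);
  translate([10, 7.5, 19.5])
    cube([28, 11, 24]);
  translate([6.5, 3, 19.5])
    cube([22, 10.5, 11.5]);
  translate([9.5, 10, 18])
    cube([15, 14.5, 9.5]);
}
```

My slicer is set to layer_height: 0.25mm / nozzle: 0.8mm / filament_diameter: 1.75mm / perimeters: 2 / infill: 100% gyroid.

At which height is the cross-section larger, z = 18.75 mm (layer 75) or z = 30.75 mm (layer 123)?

layer 75 (z = 18.75 mm)

Layer 75 (z = 18.75): the cube (footprint 17.5×26.5) is included at this height (area 463.75 mm²); the cube at (10, 7.5) does not reach this height (z outside [19.5, 43.5]); the cube at (6.5, 3) is not intersected at this z (z outside [19.5, 31]); the 15×14.5 cube at (9.5, 10) contributes its full rectangle (area 217.50 mm²); Merging all regions: the regions partially overlap — summed areas 681.25 mm² minus the doubly-counted overlap 116.00 mm² gives 565.25 mm² — area = 565.25 mm². So its area = 565.25 mm². Layer 123 (z = 30.75): the cube does not reach this height (z outside [0, 25]); the cube at (10, 7.5) is present — its section is the full 28×11 rectangle (area 308.00 mm²); the cube at (6.5, 3) is present — its section is the full 22×10.5 rectangle (area 231.00 mm²); the cube at (9.5, 10) is not intersected at this z (z outside [18, 27.5]); Combining (union): the regions partially overlap — summed areas 539.00 mm² minus the doubly-counted overlap 111.00 mm² gives 428.00 mm² — area = 428.00 mm². So its area = 428.00 mm². Layer 75 is larger (565.25 vs 428.00 mm²).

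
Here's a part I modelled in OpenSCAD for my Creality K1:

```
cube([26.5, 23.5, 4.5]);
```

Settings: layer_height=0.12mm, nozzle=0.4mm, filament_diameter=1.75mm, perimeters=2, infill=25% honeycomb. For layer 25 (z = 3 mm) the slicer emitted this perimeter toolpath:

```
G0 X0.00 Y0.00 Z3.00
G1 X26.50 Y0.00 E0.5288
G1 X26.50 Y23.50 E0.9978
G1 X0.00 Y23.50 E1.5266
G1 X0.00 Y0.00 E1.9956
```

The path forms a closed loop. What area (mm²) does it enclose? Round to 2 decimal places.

Apply the shoelace formula to the sequence of (X, Y) vertices; enclosed area = 622.75 mm².

622.75 mm²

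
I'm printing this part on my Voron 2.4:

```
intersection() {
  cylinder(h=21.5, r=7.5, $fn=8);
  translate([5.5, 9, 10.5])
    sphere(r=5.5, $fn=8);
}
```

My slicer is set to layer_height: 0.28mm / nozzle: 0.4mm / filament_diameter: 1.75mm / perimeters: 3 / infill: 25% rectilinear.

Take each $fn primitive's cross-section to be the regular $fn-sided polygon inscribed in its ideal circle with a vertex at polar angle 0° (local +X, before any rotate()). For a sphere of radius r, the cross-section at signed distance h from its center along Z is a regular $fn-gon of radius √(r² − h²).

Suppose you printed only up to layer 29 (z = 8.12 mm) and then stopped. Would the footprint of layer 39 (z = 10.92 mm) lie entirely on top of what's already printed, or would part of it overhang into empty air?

part overhangs

Compare the two slices. At z = 8.12: the r=7.5 cylinder gives a regular 8-gon of circumradius 7.5 (constant along its height) (area = (8/2)·7.500²·sin(360°/8) = 159.10 mm²); the r=5.5 sphere at (5.5, 9) slices to a regular 8-gon of circumradius 4.958 (√(r²−h²) with h=2.38 from center) (area = (8/2)·4.958²·sin(360°/8) = 69.54 mm²); Taking the intersection: the r=5.5 sphere at (5.5, 9) partially overlaps the r=7.5 cylinder; clipping to the common part keeps 4.56 mm² — area = 4.56 mm². At z = 10.92: the cylinder: section is a regular 8-gon, circumradius r=7.5 (area = (8/2)·7.500²·sin(360°/8) = 159.10 mm²); the r=5.5 sphere at (5.5, 9) slices to a regular 8-gon of circumradius 5.484 (√(r²−h²) with h=0.42 from center) (area = (8/2)·5.484²·sin(360°/8) = 85.06 mm²); Keeping only the common overlap: the r=5.5 sphere at (5.5, 9) partially overlaps the r=7.5 cylinder; clipping to the common part keeps 7.61 mm² — area = 7.61 mm². Checking containment: at z = 10.92 the cross-section extends beyond the z = 8.12 cross-section by about 3.05 mm².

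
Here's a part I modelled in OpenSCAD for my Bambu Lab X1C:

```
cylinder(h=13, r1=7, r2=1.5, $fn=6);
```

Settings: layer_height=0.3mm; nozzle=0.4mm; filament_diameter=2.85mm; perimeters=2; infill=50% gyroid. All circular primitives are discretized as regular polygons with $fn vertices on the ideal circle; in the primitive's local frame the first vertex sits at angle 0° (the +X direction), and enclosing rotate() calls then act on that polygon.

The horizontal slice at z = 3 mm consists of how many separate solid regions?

At z = 3 mm: the cone: at t=0.231 of its height the radius interpolates to r₁+(r₂−r₁)t = 5.731, giving a regular 6-gon of that circumradius. The result has 1 disconnected region.

1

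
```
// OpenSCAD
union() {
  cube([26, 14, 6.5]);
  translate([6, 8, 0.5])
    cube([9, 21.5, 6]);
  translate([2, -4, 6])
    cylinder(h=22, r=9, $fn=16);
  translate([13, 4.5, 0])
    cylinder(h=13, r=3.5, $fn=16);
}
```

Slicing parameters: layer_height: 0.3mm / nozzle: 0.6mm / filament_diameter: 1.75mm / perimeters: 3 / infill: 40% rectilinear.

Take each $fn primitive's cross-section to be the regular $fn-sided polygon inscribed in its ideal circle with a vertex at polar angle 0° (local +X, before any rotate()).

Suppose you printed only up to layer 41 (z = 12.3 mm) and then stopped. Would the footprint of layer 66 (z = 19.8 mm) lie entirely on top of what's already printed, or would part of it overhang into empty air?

entirely on top

Compare the two slices. At z = 12.3: the cube is not intersected at this z (z outside [0, 6.5]); the cube at (6, 8) is not intersected at this z (z outside [0.5, 6.5]); the r=9 cylinder at (2, -4) contributes a regular 16-gon of circumradius 9 (area = (16/2)·9.000²·sin(360°/16) = 247.98 mm²); the r=3.5 cylinder at (13, 4.5) contributes a regular 16-gon of circumradius 3.5 (area = (16/2)·3.500²·sin(360°/16) = 37.50 mm²); Combining (union): the 2 present regions are separate (no shared area or edge), so areas and boundary lengths simply add and each stays a separate island — area = 285.48 mm². At z = 19.8: the cube does not reach this height (z outside [0, 6.5]); the cube at (6, 8) is absent (z outside [0.5, 6.5]); the r=9 cylinder at (2, -4) contributes a regular 16-gon of circumradius 9 (area = (16/2)·9.000²·sin(360°/16) = 247.98 mm²); the cylinder at (13, 4.5) is not intersected at this z (z outside [0, 13]); Combining (union): only the r=9 cylinder at (2, -4) is present, so the union is just that shape — area = 247.98 mm². Checking containment: the cross-section at z = 19.8 is a subset of the cross-section at z = 12.3.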